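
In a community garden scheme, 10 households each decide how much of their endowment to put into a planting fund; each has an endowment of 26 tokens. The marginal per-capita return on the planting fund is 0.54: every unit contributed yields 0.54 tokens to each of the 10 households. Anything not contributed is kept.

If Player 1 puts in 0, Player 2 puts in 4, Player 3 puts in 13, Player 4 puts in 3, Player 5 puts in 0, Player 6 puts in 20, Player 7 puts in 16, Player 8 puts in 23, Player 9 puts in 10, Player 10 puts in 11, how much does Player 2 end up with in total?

Total contributed: 0 + 4 + 13 + 3 + 0 + 20 + 16 + 23 + 10 + 11 = 100.
Each receives 0.54 × 100 = 54.00 from the planting fund.
Player 2 keeps 26 − 4 = 22, so Player 2's payoff is 22 + 54.00 = 76.00.

76.00 tokens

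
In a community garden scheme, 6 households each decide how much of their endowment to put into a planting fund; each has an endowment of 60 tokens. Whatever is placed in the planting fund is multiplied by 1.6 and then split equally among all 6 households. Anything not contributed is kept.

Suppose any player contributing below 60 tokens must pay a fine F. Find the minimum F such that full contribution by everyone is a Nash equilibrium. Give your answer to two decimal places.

44.00 tokens

Given the others contribute fully, the best deviation is to contribute 0 (any partial contribution still incurs the fine and gives up units whose private return 0.2667 is below 1).
Deviating from 60 to 0 saves 60 tokens but forfeits the deviator's share of the drop in the planting fund: 1.6/6 × 60 = 16.00.
So the deviation gain is 60 − 16.00 = 44.00, and the fine must be at least 44.00 tokens to wipe it out.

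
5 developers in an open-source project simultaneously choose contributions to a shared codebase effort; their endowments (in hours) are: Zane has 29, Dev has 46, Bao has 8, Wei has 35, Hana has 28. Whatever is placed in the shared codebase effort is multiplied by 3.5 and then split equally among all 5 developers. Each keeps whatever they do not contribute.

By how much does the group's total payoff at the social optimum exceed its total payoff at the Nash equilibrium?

365.00 hours

The private return per contributed unit is 3.5/5 = 0.7000 < 1 for every player regardless of endowment, so the Nash equilibrium is zero contribution and the group total is Σ E_j = 29 + 46 + 8 + 35 + 28 = 146.
Each contributed unit returns 3.500 to the group, so the social optimum is full contribution by everyone: group total = 3.500 × 146 = 511.00.
Efficiency loss = (3.500 − 1) × 146 = 365.00.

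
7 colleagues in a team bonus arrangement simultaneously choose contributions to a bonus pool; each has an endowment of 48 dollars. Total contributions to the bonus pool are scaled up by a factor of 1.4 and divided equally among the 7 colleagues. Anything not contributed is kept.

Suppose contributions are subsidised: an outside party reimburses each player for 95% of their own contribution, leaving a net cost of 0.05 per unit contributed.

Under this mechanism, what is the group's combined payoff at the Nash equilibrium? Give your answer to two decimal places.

789.60 dollars

Under the mechanism each unit contributed yields (1.4/7) / 0.05 = 4.0000 back to its contributor per unit of net cost, which exceeds 1, making full contribution the dominant choice for everyone.
So the Nash equilibrium is full contribution by all 7; the group earns 7 × (48 × 0.95 + 1.4 × 48) = 789.60.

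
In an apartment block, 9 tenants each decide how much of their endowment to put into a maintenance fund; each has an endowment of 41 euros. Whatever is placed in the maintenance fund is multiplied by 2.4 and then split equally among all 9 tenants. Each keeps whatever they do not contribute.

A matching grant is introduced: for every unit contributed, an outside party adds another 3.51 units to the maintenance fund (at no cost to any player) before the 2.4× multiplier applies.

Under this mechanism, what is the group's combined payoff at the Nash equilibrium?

The effective private return per unit is now 2.4 × 4.51 / 9 = 1.2027 > 1, so every player's dominant strategy flips to full contribution.
So the Nash equilibrium is full contribution by all 9; the group earns 2.4 × 4.51 × 369 = 3994.06.

3994.06 euros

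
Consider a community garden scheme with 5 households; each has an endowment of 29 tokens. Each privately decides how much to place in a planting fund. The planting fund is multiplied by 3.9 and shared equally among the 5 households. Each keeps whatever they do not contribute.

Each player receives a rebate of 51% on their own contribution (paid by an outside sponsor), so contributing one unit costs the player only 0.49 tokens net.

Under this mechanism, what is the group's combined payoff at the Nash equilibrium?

639.45 tokens

Under the mechanism each unit contributed yields (3.9/5) / 0.49 = 1.5918 back to its contributor per unit of net cost, which exceeds 1, making full contribution the dominant choice for everyone.
So the Nash equilibrium is full contribution by all 5; the group earns 5 × (29 × 0.51 + 3.9 × 29) = 639.45.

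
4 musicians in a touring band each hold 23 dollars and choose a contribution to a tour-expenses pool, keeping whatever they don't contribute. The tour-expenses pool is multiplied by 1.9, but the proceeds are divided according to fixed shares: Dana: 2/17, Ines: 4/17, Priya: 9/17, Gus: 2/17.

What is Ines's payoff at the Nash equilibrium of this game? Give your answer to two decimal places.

33.28 dollars

Player j's private return per contributed unit is 1.9 × (j's share). Contributing is weakly dominant for j when that share is at least 1/1.9 = 0.5263, and contributing 0 is dominant otherwise.
The only share above 0.5263 is Priya's 9/17, contributing 23; the remaining 3 contribute 0. Total contributed: 23.
Ines keeps 23 and receives 1.9 × 23 × 4/17 = 10.28 from the tour-expenses pool, for a payoff of 33.28.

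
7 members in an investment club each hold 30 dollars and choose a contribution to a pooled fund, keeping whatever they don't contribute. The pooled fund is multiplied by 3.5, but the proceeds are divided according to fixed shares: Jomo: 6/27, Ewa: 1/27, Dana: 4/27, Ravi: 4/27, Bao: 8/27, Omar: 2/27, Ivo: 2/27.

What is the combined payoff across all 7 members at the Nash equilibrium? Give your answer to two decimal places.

285.00 dollars

For player j, contributing a unit is worthwhile iff 3.5 × (j's share) ≥ 1, i.e. iff j's share is at least 0.2857.
Bao alone (share 8/27) is above the threshold, contributing 30; the remaining 6 contribute 0. Total contributed: 30.
The pooled fund pays out 3.5 × 30 = 105.00 in total (split across the unequal shares, but the aggregate is all that matters for the group sum).
The 6 free-riders keep 30 each, adding 180. Group total = 180 + 105.00 = 285.00.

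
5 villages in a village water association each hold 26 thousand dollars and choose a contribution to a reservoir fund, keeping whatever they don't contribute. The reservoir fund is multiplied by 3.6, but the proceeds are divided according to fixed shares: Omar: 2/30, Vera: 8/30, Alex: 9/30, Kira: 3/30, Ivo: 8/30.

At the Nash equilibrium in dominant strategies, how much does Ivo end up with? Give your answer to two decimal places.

For player j, contributing a unit is worthwhile iff 3.6 × (j's share) ≥ 1, i.e. iff j's share is at least 0.2778.
Only Alex (9/30) clears that bar, contributing 26; the remaining 4 contribute 0. Total contributed: 26.
Ivo keeps 26 and receives 3.6 × 26 × 8/30 = 24.96 from the reservoir fund, for a payoff of 50.96.

50.96 thousand dollars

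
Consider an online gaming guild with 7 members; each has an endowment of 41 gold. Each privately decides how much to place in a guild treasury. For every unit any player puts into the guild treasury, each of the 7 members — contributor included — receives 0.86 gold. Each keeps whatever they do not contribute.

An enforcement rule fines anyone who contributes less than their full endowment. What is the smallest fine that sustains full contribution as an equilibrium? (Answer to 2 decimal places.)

5.74 gold

Given the others contribute fully, the best deviation is to contribute 0 (any partial contribution still incurs the fine and gives up units whose private return 0.86 is below 1).
Deviating from 41 to 0 saves 41 gold but forfeits the deviator's share of the drop in the guild treasury: 0.86 × 41 = 35.26.
So the deviation gain is 41 − 35.26 = 5.74, and the fine must be at least 5.74 gold to wipe it out.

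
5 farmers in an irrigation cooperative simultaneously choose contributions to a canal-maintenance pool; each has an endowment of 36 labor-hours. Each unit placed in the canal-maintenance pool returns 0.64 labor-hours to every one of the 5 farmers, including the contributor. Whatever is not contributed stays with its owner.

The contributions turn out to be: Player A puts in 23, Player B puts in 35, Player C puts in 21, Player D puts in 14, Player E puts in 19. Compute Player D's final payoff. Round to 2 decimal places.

93.68 labor-hours

Total contributed: 23 + 35 + 21 + 14 + 19 = 112.
Each receives 0.64 × 112 = 71.68 from the canal-maintenance pool.
Player D keeps 36 − 14 = 22, so Player D's payoff is 22 + 71.68 = 93.68.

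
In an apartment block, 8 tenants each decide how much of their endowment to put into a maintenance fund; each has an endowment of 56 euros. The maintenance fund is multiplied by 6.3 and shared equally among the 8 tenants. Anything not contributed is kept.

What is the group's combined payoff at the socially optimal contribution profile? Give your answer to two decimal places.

Each contributed unit returns 6.300 to the group as a whole (0.7875 to each of 8 players), which exceeds 1, so the social optimum is full contribution: group total = 6.300 × 448 = 2822.40.

2822.40 euros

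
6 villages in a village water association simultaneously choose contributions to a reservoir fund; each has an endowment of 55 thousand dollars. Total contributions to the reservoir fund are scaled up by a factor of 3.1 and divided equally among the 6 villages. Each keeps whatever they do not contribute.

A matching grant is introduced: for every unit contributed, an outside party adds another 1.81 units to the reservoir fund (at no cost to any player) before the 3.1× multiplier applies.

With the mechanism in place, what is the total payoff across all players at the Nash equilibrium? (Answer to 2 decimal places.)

2874.63 thousand dollars

The effective private return per unit is now 3.1 × 2.81 / 6 = 1.4518 > 1, so every player's dominant strategy flips to full contribution.
So the Nash equilibrium is full contribution by all 6; the group earns 3.1 × 2.81 × 330 = 2874.63.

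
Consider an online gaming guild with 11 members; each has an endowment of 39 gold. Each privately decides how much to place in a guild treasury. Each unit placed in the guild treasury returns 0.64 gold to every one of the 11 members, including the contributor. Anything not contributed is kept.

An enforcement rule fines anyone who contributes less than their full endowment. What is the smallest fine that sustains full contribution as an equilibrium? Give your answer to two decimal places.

14.04 gold

Given the others contribute fully, the best deviation is to contribute 0 (any partial contribution still incurs the fine and gives up units whose private return 0.64 is below 1).
Deviating from 39 to 0 saves 39 gold but forfeits the deviator's share of the drop in the guild treasury: 0.64 × 39 = 24.96.
So the deviation gain is 39 − 24.96 = 14.04, and the fine must be at least 14.04 gold to wipe it out.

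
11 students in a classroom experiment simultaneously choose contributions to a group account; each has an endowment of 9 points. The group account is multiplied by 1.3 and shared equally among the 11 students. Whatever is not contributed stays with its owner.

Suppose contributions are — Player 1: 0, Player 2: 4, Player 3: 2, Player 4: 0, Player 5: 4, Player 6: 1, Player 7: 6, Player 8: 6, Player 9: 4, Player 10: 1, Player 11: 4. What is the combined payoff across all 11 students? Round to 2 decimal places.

108.60 points

Total contributed: 0 + 4 + 2 + 0 + 4 + 1 + 6 + 6 + 4 + 1 + 4 = 32; total kept: 11 × 9 − 32 = 67.
The group account pays out 1.3 × 32 = 41.60 in aggregate.
Group total = 67 + 41.60 = 108.60.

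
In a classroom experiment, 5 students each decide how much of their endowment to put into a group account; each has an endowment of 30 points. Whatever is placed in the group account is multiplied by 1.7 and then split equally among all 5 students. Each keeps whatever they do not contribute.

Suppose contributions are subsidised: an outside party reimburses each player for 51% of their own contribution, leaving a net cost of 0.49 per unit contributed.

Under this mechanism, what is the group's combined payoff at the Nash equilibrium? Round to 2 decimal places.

With the mechanism, a contributed unit returns (1.7/5) / 0.49 = 0.6939 per unit of net cost — still below 1 — so contributing 0 remains dominant for every player.
Everyone keeps their endowment and the group total is 5 × 30 = 150.

150.00 points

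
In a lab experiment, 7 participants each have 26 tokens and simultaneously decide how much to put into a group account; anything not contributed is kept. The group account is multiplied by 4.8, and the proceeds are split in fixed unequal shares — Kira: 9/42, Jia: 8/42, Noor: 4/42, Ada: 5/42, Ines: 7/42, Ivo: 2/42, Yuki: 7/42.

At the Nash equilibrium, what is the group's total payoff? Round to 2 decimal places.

Each unit j contributes comes back to j as 4.8 × (j's share), so j prefers to contribute only if that share exceeds 1/4.8 = 0.2083; otherwise keeping the unit dominates.
Kira alone (share 9/42) is above the threshold, contributing 26; the remaining 6 contribute 0. Total contributed: 26.
The group account pays out 4.8 × 26 = 124.80 in total (split across the unequal shares, but the aggregate is all that matters for the group sum).
The 6 free-riders keep 26 each, adding 156. Group total = 156 + 124.80 = 280.80.

280.80 tokens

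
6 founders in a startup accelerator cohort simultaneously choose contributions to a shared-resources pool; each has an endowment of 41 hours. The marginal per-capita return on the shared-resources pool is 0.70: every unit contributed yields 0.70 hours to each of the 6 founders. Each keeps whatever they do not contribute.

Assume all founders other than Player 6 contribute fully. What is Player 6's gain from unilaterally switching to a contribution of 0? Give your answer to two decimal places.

Switching from a contribution of 41 to 0 lets Player 6 keep an extra 41 hours, but lowers the shared-resources pool by 41, which costs Player 6 their own share of that drop: 0.70 × 41 = 28.70.
Net gain = 41 − 28.70 = 12.30. The private return per contributed unit (0.70) is below 1, so free-riding is indeed the best response regardless of what the others do.

12.30 hours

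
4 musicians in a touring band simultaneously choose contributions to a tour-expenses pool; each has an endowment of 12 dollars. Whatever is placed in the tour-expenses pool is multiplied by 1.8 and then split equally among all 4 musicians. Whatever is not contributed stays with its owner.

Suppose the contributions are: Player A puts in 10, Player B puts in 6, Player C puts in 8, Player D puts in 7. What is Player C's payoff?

Total contributed: 10 + 6 + 8 + 7 = 31.
Each receives 1.8 × 31 / 4 = 13.95 from the tour-expenses pool.
Player C keeps 12 − 8 = 4, so Player C's payoff is 4 + 13.95 = 17.95.

17.95 dollars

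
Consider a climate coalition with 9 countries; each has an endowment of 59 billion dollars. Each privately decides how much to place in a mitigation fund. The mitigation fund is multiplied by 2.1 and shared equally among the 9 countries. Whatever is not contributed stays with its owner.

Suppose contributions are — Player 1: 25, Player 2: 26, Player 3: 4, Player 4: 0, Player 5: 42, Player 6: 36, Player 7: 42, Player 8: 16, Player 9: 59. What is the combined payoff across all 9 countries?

806.00 billion dollars

Total contributed: 25 + 26 + 4 + 0 + 42 + 36 + 42 + 16 + 59 = 250; total kept: 9 × 59 − 250 = 281.
The mitigation fund pays out 2.1 × 250 = 525.00 in aggregate.
Group total = 281 + 525.00 = 806.00.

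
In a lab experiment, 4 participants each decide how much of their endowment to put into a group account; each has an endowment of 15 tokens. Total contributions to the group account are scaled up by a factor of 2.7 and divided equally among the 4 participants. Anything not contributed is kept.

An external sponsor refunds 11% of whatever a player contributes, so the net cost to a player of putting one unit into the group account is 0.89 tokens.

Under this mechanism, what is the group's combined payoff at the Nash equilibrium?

With the mechanism, a contributed unit returns (2.7/4) / 0.89 = 0.7584 per unit of net cost — still below 1 — so contributing 0 remains dominant for every player.
Everyone keeps their endowment and the group total is 4 × 15 = 60.

60.00 tokens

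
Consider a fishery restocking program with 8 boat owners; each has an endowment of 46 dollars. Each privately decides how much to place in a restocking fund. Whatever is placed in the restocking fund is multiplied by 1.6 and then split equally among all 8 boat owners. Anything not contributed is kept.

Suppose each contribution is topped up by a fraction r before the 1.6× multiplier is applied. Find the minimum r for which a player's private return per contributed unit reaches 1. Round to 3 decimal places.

With matching at rate r, one contributed unit becomes (1 + r) in the restocking fund and returns 1.6 × (1 + r) / 8 to the contributor.
Setting this equal to 1: 1 + r = 8/1.6 = 5.0000.
So the minimum matching rate is r = 5.0000 − 1 = 4.000.

4.000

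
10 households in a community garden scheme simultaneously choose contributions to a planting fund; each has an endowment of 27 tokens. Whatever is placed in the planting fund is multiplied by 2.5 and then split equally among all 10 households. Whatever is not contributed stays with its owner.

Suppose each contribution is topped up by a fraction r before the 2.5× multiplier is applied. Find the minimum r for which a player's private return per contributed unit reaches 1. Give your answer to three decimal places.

3.000

With matching at rate r, one contributed unit becomes (1 + r) in the planting fund and returns 2.5 × (1 + r) / 10 to the contributor.
Setting this equal to 1: 1 + r = 10/2.5 = 4.0000.
So the minimum matching rate is r = 4.0000 − 1 = 3.000.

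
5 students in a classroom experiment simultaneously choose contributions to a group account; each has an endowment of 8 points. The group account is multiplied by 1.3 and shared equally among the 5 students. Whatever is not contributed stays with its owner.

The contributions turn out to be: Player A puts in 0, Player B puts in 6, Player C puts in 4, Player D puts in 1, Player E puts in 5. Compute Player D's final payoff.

11.16 points

Total contributed: 0 + 6 + 4 + 1 + 5 = 16.
Each receives 1.3 × 16 / 5 = 4.16 from the group account.
Player D keeps 8 − 1 = 7, so Player D's payoff is 7 + 4.16 = 11.16.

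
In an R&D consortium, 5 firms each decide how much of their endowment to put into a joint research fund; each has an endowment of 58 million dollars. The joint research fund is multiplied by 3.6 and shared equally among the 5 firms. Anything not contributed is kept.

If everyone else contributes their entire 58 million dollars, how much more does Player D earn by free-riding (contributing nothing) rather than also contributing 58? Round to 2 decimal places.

16.24 million dollars

Switching from a contribution of 58 to 0 lets Player D keep an extra 58 million dollars, but lowers the joint research fund by 58, which costs Player D their own share of that drop: 3.6/5 × 58 = 41.76.
Net gain = 58 − 41.76 = 16.24. The private return per contributed unit (0.7200) is below 1, so free-riding is indeed the best response regardless of what the others do.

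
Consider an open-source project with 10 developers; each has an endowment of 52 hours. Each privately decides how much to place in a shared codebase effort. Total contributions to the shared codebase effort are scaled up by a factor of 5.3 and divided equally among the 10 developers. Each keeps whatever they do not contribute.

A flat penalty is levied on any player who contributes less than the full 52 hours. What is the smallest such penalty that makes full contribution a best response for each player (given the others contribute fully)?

24.44 hours

Given the others contribute fully, the best deviation is to contribute 0 (any partial contribution still incurs the fine and gives up units whose private return 0.5300 is below 1).
Deviating from 52 to 0 saves 52 hours but forfeits the deviator's share of the drop in the shared codebase effort: 5.3/10 × 52 = 27.56.
So the deviation gain is 52 − 27.56 = 24.44, and the fine must be at least 24.44 hours to wipe it out.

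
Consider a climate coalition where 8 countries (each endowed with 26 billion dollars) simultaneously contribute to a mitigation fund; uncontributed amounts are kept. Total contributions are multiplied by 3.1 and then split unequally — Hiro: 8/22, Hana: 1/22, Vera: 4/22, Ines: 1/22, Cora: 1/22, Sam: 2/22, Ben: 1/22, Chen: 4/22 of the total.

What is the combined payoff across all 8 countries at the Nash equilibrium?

262.60 billion dollars

Each unit j contributes comes back to j as 3.1 × (j's share), so j prefers to contribute only if that share exceeds 1/3.1 = 0.3226; otherwise keeping the unit dominates.
Hiro alone (share 8/22) is above the threshold, contributing 26; the remaining 7 contribute 0. Total contributed: 26.
The mitigation fund pays out 3.1 × 26 = 80.60 in total (split across the unequal shares, but the aggregate is all that matters for the group sum).
The 7 free-riders keep 26 each, adding 182. Group total = 182 + 80.60 = 262.60.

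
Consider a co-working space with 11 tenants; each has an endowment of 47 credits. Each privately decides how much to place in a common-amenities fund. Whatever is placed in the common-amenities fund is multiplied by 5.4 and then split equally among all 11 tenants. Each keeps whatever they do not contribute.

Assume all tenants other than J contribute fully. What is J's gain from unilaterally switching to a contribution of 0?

Switching from a contribution of 47 to 0 lets J keep an extra 47 credits, but lowers the common-amenities fund by 47, which costs J their own share of that drop: 5.4/11 × 47 = 23.07.
Net gain = 47 − 23.07 = 23.93. The private return per contributed unit (0.4909) is below 1, so free-riding is indeed the best response regardless of what the others do.

23.93 credits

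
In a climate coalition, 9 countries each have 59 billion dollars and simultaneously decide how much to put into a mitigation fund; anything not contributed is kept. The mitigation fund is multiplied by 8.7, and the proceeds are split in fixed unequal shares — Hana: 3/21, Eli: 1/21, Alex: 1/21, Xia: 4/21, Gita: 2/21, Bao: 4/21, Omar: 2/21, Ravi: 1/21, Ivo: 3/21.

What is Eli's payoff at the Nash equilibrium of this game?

Player j's private return per contributed unit is 8.7 × (j's share). Contributing is weakly dominant for j when that share is at least 1/8.7 = 0.1149, and contributing 0 is dominant otherwise.
Hana, Xia, Bao and Ivo are above the threshold, contributing 59 each; the remaining 5 contribute 0. Total contributed: 236.
Eli keeps 59 and receives 8.7 × 236 × 1/21 = 97.77 from the mitigation fund, for a payoff of 156.77.

156.77 billion dollars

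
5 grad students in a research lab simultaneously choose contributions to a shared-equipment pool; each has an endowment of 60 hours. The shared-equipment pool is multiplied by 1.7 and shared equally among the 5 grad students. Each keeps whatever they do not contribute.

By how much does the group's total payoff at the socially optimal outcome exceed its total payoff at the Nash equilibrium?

210.00 hours

Each contributed unit returns 1.7/5 = 0.3400 to its contributor — below 1 — so contributing 0 is dominant for every player. At the Nash equilibrium everyone keeps their 60, and the group total is 5 × 60 = 300.
Each contributed unit returns 1.700 to the group as a whole (0.3400 to each of 5 players), which exceeds 1, so the social optimum is full contribution: group total = 1.700 × 300 = 510.00.
Efficiency loss = 510.00 − 300 = 210.00.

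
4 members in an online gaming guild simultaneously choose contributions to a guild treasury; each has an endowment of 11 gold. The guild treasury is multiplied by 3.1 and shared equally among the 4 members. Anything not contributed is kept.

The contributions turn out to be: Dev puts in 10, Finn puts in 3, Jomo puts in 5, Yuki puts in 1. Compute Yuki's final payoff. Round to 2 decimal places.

Total contributed: 10 + 3 + 5 + 1 = 19.
Each receives 3.1 × 19 / 4 = 14.73 from the guild treasury.
Yuki keeps 11 − 1 = 10, so Yuki's payoff is 10 + 14.73 = 24.73.

24.73 gold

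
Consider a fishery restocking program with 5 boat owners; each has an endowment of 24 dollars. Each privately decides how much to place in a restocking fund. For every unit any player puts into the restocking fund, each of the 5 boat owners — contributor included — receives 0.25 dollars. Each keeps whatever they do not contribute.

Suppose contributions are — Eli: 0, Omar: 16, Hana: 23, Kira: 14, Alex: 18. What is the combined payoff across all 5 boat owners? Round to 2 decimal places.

Total contributed: 0 + 16 + 23 + 14 + 18 = 71; total kept: 5 × 24 − 71 = 49.
The restocking fund pays out 0.25 × 5 × 71 = 88.75 in aggregate.
Group total = 49 + 88.75 = 137.75.

137.75 dollars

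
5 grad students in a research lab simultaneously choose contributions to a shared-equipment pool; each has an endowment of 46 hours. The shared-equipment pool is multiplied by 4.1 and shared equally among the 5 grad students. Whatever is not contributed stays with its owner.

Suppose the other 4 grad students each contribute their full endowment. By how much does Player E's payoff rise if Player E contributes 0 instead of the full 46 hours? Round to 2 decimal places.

Switching from a contribution of 46 to 0 lets Player E keep an extra 46 hours, but lowers the shared-equipment pool by 46, which costs Player E their own share of that drop: 4.1/5 × 46 = 37.72.
Net gain = 46 − 37.72 = 8.28. The private return per contributed unit (0.8200) is below 1, so free-riding is indeed the best response regardless of what the others do.

8.28 hours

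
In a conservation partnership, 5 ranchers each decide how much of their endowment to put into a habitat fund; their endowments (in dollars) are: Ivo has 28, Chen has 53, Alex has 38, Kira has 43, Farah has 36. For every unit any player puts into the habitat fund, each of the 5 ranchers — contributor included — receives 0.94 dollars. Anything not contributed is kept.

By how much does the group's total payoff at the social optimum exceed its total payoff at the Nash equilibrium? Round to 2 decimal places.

732.60 dollars

The private return per contributed unit is 0.94 < 1 for everyone, so the Nash equilibrium is zero contribution and the group total is Σ E_j = 28 + 53 + 38 + 43 + 36 = 198.
Each contributed unit returns 4.700 to the group, so the social optimum is full contribution by everyone: group total = 4.700 × 198 = 930.60.
Efficiency loss = (4.700 − 1) × 198 = 732.60.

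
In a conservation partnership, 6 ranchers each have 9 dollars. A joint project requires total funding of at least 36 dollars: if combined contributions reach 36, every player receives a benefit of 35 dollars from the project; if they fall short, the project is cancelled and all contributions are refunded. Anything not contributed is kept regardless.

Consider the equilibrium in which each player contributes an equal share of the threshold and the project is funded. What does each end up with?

Equal share of the threshold: 36/6 = 6.
At this profile no one gains by cutting their contribution: any cut drops the total below 36, the project is cancelled, contributions are refunded, and the deviator ends with 9, which is less than 9 − 6 + 35 = 38. Contributing more than 6 just wastes the excess. So contributing exactly 6 is a best response.
Each player's payoff: 9 − 6 + 35 = 38.

38 dollars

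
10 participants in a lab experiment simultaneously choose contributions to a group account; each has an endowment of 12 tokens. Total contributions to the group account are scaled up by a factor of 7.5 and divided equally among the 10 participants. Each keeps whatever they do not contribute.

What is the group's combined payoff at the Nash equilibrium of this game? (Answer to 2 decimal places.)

120.00 tokens

Each contributed unit returns 7.5/10 = 0.7500 to its contributor — below 1 — so contributing 0 is dominant for every player. At the Nash equilibrium everyone keeps their 12, and the group total is 10 × 12 = 120.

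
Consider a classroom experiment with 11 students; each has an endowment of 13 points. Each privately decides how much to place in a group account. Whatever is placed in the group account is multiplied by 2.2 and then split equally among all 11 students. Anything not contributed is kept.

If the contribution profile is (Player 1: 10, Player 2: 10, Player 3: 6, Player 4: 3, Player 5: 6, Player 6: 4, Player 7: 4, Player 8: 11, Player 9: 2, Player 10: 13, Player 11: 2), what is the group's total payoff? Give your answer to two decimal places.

228.20 points

Total contributed: 10 + 10 + 6 + 3 + 6 + 4 + 4 + 11 + 2 + 13 + 2 = 71; total kept: 11 × 13 − 71 = 72.
The group account pays out 2.2 × 71 = 156.20 in aggregate.
Group total = 72 + 156.20 = 228.20.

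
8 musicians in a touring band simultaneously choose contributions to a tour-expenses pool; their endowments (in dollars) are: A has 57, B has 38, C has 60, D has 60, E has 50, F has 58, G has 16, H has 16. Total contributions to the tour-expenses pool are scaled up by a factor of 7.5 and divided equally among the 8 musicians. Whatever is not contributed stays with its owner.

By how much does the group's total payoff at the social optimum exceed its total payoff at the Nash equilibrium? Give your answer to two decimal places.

The private return per contributed unit is 7.5/8 = 0.9375 < 1 for every player regardless of endowment, so the Nash equilibrium is zero contribution and the group total is Σ E_j = 57 + 38 + 60 + 60 + 50 + 58 + 16 + 16 = 355.
Each contributed unit returns 7.500 to the group, so the social optimum is full contribution by everyone: group total = 7.500 × 355 = 2662.50.
Efficiency loss = (7.500 − 1) × 355 = 2307.50.

2307.50 dollars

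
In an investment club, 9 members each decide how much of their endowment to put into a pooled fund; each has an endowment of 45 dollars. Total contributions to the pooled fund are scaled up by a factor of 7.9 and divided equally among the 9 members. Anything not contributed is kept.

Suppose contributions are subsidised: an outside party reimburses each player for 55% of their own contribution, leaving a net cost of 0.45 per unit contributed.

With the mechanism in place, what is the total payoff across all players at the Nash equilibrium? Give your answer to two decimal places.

3422.25 dollars

The effective private return per unit is now (7.9/9) / 0.45 = 1.9506 > 1, so every player's dominant strategy flips to full contribution.
So the Nash equilibrium is full contribution by all 9; the group earns 9 × (45 × 0.55 + 7.9 × 45) = 3422.25.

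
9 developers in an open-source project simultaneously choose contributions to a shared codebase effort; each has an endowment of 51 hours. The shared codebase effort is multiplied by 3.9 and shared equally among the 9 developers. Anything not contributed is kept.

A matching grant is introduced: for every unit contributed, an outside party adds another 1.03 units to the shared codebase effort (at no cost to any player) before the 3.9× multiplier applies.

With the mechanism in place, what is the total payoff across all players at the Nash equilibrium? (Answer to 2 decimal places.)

Even with the mechanism, each unit contributed returns only 3.9 × 2.03 / 9 = 0.8797 per unit of net cost, so contributing nothing is still dominant.
At the Nash equilibrium no one contributes; group total payoff = 9 × 51 = 459.

459.00 hours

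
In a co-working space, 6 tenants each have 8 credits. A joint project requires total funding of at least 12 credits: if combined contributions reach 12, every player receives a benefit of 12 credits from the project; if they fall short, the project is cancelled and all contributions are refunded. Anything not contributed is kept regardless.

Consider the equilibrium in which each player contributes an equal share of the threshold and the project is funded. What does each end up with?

Equal share of the threshold: 12/6 = 2.
At this profile no one gains by cutting their contribution: any cut drops the total below 12, the project is cancelled, contributions are refunded, and the deviator ends with 8, which is less than 8 − 2 + 12 = 18. Contributing more than 2 just wastes the excess. So contributing exactly 2 is a best response.
Each player's payoff: 8 − 2 + 12 = 18.

18 credits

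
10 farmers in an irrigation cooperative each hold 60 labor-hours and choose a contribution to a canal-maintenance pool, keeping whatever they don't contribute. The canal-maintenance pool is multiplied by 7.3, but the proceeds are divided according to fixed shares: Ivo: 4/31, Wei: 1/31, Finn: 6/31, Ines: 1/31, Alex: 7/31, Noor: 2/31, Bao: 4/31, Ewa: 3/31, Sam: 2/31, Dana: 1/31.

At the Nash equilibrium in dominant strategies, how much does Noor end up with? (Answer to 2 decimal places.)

A player with share s gets back 7.3·s per unit contributed, so full contribution is dominant for anyone with s > 1/7.3 = 0.1370 and zero contribution is dominant for anyone below.
The shares above 0.1370 belong to Finn and Alex, contributing 60 each; the remaining 8 contribute 0. Total contributed: 120.
Noor keeps 60 and receives 7.3 × 120 × 2/31 = 56.52 from the canal-maintenance pool, for a payoff of 116.52.

116.52 labor-hours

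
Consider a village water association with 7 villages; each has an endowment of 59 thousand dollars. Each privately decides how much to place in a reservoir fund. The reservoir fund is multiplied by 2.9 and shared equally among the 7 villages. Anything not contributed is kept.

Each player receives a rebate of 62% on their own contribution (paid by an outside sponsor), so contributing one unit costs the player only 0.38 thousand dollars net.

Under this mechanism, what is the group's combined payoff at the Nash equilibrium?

The effective private return per unit is now (2.9/7) / 0.38 = 1.0902 > 1, so every player's dominant strategy flips to full contribution.
So the Nash equilibrium is full contribution by all 7; the group earns 7 × (59 × 0.62 + 2.9 × 59) = 1453.76.

1453.76 thousand dollars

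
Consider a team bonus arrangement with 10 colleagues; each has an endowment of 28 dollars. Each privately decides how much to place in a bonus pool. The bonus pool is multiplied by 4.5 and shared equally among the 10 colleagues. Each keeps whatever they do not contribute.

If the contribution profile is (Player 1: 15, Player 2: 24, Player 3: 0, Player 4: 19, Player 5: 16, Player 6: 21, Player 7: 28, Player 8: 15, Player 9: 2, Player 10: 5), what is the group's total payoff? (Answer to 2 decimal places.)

Total contributed: 15 + 24 + 0 + 19 + 16 + 21 + 28 + 15 + 2 + 5 = 145; total kept: 10 × 28 − 145 = 135.
The bonus pool pays out 4.5 × 145 = 652.50 in aggregate.
Group total = 135 + 652.50 = 787.50.

787.50 dollars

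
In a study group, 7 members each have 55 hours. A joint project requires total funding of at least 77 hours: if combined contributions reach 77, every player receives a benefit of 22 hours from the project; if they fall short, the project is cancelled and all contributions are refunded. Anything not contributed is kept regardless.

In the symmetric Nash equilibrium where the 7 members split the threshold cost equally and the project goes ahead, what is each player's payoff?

Equal share of the threshold: 77/7 = 11.
At this profile no one gains by cutting their contribution: any cut drops the total below 77, the project is cancelled, contributions are refunded, and the deviator ends with 55, which is less than 55 − 11 + 22 = 66. Contributing more than 11 just wastes the excess. So contributing exactly 11 is a best response.
Each player's payoff: 55 − 11 + 22 = 66.

66 hours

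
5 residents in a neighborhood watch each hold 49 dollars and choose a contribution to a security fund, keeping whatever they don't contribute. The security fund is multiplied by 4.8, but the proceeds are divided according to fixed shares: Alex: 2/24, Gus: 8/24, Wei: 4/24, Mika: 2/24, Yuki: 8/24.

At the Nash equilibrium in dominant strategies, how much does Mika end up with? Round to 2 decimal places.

Player j's private return per contributed unit is 4.8 × (j's share). Contributing is weakly dominant for j when that share is at least 1/4.8 = 0.2083, and contributing 0 is dominant otherwise.
Gus and Yuki are above the threshold, contributing 49 each; the remaining 3 contribute 0. Total contributed: 98.
Mika keeps 49 and receives 4.8 × 98 × 2/24 = 39.20 from the security fund, for a payoff of 88.20.

88.20 dollars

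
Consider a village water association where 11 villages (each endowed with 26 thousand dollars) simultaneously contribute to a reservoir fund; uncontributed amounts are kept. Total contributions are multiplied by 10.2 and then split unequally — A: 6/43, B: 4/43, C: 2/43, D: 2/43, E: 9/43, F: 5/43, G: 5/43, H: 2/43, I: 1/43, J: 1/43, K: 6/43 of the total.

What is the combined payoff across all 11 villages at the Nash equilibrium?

For player j, contributing a unit is worthwhile iff 10.2 × (j's share) ≥ 1, i.e. iff j's share is at least 0.0980.
The shares above 0.0980 belong to A, E, F, G and K, contributing 26 each; the remaining 6 contribute 0. Total contributed: 130.
The reservoir fund pays out 10.2 × 130 = 1326.00 in total (split across the unequal shares, but the aggregate is all that matters for the group sum).
The 6 free-riders keep 26 each, adding 156. Group total = 156 + 1326.00 = 1482.00.

1482.00 thousand dollars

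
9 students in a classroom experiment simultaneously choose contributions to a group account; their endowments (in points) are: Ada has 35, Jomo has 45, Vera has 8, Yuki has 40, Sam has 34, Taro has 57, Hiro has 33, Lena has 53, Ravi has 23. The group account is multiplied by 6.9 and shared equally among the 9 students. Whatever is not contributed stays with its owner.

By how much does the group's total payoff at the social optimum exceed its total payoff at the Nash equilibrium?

The private return per contributed unit is 6.9/9 = 0.7667 < 1 for every player regardless of endowment, so the Nash equilibrium is zero contribution and the group total is Σ E_j = 35 + 45 + 8 + 40 + 34 + 57 + 33 + 53 + 23 = 328.
Each contributed unit returns 6.900 to the group, so the social optimum is full contribution by everyone: group total = 6.900 × 328 = 2263.20.
Efficiency loss = (6.900 − 1) × 328 = 1935.20.

1935.20 points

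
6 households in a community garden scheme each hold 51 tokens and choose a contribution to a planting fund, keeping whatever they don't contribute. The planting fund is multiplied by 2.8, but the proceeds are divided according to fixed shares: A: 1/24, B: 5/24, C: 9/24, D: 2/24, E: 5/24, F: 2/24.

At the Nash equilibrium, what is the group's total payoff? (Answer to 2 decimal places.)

397.80 tokens

For player j, contributing a unit is worthwhile iff 2.8 × (j's share) ≥ 1, i.e. iff j's share is at least 0.3571.
Only C (9/24) clears that bar, contributing 51; the remaining 5 contribute 0. Total contributed: 51.
The planting fund pays out 2.8 × 51 = 142.80 in total (split across the unequal shares, but the aggregate is all that matters for the group sum).
The 5 free-riders keep 51 each, adding 255. Group total = 255 + 142.80 = 397.80.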